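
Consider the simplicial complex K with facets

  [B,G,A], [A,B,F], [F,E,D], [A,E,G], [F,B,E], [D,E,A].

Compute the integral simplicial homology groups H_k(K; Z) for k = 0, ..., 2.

H_0 = Z,  H_1 = Z,  H_2 = 0.

We work with the vertex ordering A < B < D < E < F < G. The simplices of K, each written with vertices in increasing order, are:

  0-simplices (6): A, B, D, E, F, G
  1-simplices (12): AB, AD, AE, AF, AG, BE, BF, BG, DE, DF, EF, EG
  2-simplices (6): ABF, ABG, ADE, AEG, BEF, DEF

so the chain groups are C_0 ≅ Z^6, C_1 ≅ Z^12, C_2 ≅ Z^6.

The boundary map ∂_1: C_1 → C_0 sends each edge [p,q] (with p < q) to q − p. For instance
  ∂AB = B − A.
As a 6×12 matrix over Z this has rank 5, with invariant factors (1,1,1,1,1).

The boundary map ∂_2: C_2 → C_1 sends each 2-simplex [p,q,r] to [q,r] − [p,r] + [p,q]. For instance
  ∂ABG = BG − AG + AB,
  ∂ADE = DE − AE + AD.
The resulting 12×6 matrix has rank 6, and its Smith normal form has invariant factors (1,1,1,1,1,1).

Reading off H_k = ker ∂_k / im ∂_{k+1}:

  H_0: rank C_0 − rank ∂_1 = 6 − 5 = 1, and the invariant factors of ∂_1 are all 1, so H_0 = Z.
  H_1: rank ker ∂_1 − rank ∂_2 = (12 − 5) − 6 = 1, and the invariant factors of ∂_2 are all 1, so H_1 = Z.
  H_2: rank ker ∂_2 − rank ∂_3 = (6 − 6) − 0 = 0, and there is no ∂_3, so H_2 = 0.

As a check, the Euler characteristic is 6 − 12 + 6 = 0, which agrees with 1 − 1 + 0 = 0.
(K is a triangulation of the cylinder S^1 x I.)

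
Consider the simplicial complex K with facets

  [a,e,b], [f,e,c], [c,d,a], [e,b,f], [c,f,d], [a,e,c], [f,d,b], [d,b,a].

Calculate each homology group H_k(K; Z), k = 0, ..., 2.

Take the total order a < b < c < d < e < f on the vertex set. Then K (dimension 2) consists of the simplices:

  0-simplices (6): a, b, c, d, e, f
  1-simplices (12): ab, ac, ad, ae, bd, be, bf, cd, ce, cf, df, ef
  2-simplices (8): abd, abe, acd, ace, bdf, bef, cdf, cef

Hence C_0 ≅ Z^6, C_1 ≅ Z^12, C_2 ≅ Z^8.

The boundary map ∂_1: C_1 → C_0 is given by ∂[p,q] = [q] − [p].
The 6×12 boundary matrix has rank 5 and Smith normal form diag(1,1,1,1,1).

∂_2: C_2 → C_1 maps a triangle to the signed sum of its edges. For instance
  ∂abd = bd − ad + ab,
  ∂acd = cd − ad + ac.
As a 12×8 matrix over Z this has rank 7, with invariant factors (1,1,1,1,1,1,1).

From H_k ≅ ker(∂_k) / im(∂_{k+1}) we obtain:

  H_0: rank C_0 − rank ∂_1 = 6 − 5 = 1, and the invariant factors of ∂_1 are all 1, so H_0 = Z.
  H_1: rank ker ∂_1 − rank ∂_2 = (12 − 5) − 7 = 0, and the invariant factors of ∂_2 are all 1, so H_1 = 0.
  H_2: rank ker ∂_2 − rank ∂_3 = (8 − 7) − 0 = 1, and there is no ∂_3, so H_2 = Z.

As a check, the Euler characteristic is 6 − 12 + 8 = 2, which agrees with 1 − 0 + 1 = 2.

H_0 ≅ Z,  H_1 = 0,  H_2 ≅ Z.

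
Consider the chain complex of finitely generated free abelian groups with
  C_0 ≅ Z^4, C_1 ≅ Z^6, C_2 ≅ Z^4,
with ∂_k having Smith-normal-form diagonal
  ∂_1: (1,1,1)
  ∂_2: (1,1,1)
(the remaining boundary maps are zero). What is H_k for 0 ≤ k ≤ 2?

H_0 = Z,  H_1 = 0,  H_2 = Z.

H_0: b_0 = 4 − 0 − 3 = 1; torsion from ∂_1 factors > 1: none. So H_0 = Z.
H_1: b_1 = 6 − 3 − 3 = 0; torsion from ∂_2 factors > 1: none. So H_1 = 0.
H_2: b_2 = 4 − 3 − 0 = 1; torsion from ∂_3 factors > 1: none. So H_2 = Z.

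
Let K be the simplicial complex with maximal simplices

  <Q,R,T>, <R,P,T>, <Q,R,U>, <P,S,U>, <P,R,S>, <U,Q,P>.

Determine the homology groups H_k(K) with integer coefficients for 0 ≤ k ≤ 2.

H_0 = Z,  H_1 = Z,  H_2 = 0.

K has 6 vertices, 12 edges, 6 triangles.
rank ∂_0 = 0, rank ∂_1 = 5 ⇒ b_0 = 6 − 0 − 5 = 1; all invariant factors of ∂_1 are 1 so no torsion. So H_0 ≅ Z.
rank ∂_1 = 5, rank ∂_2 = 6 ⇒ b_1 = 12 − 5 − 6 = 1; all invariant factors of ∂_2 are 1 so no torsion. So H_1 ≅ Z.
rank ∂_2 = 6, rank ∂_3 = 0 ⇒ b_2 = 6 − 6 − 0 = 0. So H_2 ≅ 0.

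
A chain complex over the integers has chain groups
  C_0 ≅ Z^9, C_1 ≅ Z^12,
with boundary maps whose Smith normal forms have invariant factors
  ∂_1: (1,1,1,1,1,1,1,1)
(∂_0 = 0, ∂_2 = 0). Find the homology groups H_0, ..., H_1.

H_0: b_0 = 9 − 0 − 8 = 1; torsion from ∂_1 factors > 1: none. So H_0 ≅ Z.
H_1: b_1 = 12 − 8 − 0 = 4; torsion from ∂_2 factors > 1: none. So H_1 ≅ Z^4.

H_0 ≅ Z,  H_1 ≅ Z^4.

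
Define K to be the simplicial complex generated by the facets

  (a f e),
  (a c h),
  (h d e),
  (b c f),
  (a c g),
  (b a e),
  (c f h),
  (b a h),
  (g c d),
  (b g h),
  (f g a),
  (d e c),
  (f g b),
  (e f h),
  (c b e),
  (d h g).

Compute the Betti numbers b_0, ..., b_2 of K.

b_0 = 1, b_1 = 2, b_2 = 1.

Order the vertices as a < b < c < d < e < f < g < h. Listing each simplex with vertices in this order, K has dimension 2 with simplices:

  0-simplices (8): a, b, c, d, e, f, g, h
  1-simplices (24): ab, ac, ae, af, ag, ah, bc, be, bf, bg, bh, cd, ce, cf, cg, ch, de, dg, dh, ef, eh, fg, fh, gh
  2-simplices (16): abe, abh, acg, ach, aef, afg, bce, bcf, bfg, bgh, cde, cdg, cfh, deh, dgh, efh

Hence C_0 ≅ Z^8, C_1 ≅ Z^24, C_2 ≅ Z^16.

The boundary map ∂_1: C_1 → C_0 is given by ∂[p,q] = [q] − [p]. For instance
  ∂ab = b − a.
The 8×24 boundary matrix has rank 7 and Smith normal form diag(1,1,1,1,1,1,1).

The boundary map ∂_2: C_2 → C_1 acts by ∂[p,q,r] = [q,r] − [p,r] + [p,q]. For instance
  ∂acg = cg − ag + ac,
  ∂bgh = gh − bh + bg.
As a 24×16 matrix over Z this has rank 15, with invariant factors (1,1,1,1,1,1,1,1,1,1,1,1,1,1,1).

Reading off H_k = ker ∂_k / im ∂_{k+1}:

  H_0: rank C_0 − rank ∂_1 = 8 − 7 = 1, and the invariant factors of ∂_1 are all 1, so H_0 = Z.
  H_1: rank ker ∂_1 − rank ∂_2 = (24 − 7) − 15 = 2, and the invariant factors of ∂_2 are all 1, so H_1 = Z^2.
  H_2: rank ker ∂_2 − rank ∂_3 = (16 − 15) − 0 = 1, and there is no ∂_3, so H_2 = Z.

Hence the Betti numbers are b_0 = 1, b_1 = 2, b_2 = 1.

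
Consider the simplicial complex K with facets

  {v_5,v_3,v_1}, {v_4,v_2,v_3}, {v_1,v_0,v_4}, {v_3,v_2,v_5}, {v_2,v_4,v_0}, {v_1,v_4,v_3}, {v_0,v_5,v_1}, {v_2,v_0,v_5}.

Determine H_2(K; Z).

K has 6 vertices, 12 edges, 8 triangles.
rank ∂_2 = 7, rank ∂_3 = 0 ⇒ b_2 = 8 − 7 − 0 = 1. So H_2 ≅ Z.

H_2 ≅ Z.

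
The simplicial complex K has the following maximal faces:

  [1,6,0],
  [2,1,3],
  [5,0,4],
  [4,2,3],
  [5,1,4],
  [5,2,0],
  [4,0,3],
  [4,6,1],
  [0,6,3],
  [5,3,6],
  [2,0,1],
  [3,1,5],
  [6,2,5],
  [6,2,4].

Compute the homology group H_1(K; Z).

H_1 = Z^2.

We work with the vertex ordering 0 < 1 < 2 < 3 < 4 < 5 < 6. The simplices of K, each written with vertices in increasing order, are:

  0-simplices (7): [0], [1], [2], [3], [4], [5], [6]
  1-simplices (21): [0,1], [0,2], [0,3], [0,4], [0,5], [0,6], [1,2], [1,3], [1,4], [1,5], [1,6], [2,3], [2,4], [2,5], [2,6], [3,4], [3,5], [3,6], [4,5], [4,6], [5,6]
  2-simplices (14): [0,1,2], [0,1,6], [0,2,5], [0,3,4], [0,3,6], [0,4,5], [1,2,3], [1,3,5], [1,4,5], [1,4,6], [2,3,4], [2,4,6], [2,5,6], [3,5,6]

so the chain groups are C_0 ≅ Z^7, C_1 ≅ Z^21, C_2 ≅ Z^14.

Boundary ∂_1: C_1 → C_0 sends each edge [p,q] (with p < q) to q − p.
The 7×21 boundary matrix has rank 6 and Smith normal form diag(1,1,1,1,1,1).

The boundary map ∂_2: C_2 → C_1 maps a triangle to the signed sum of its edges. For instance
  ∂[3,5,6] = [5,6] − [3,6] + [3,5],
  ∂[0,4,5] = [4,5] − [0,5] + [0,4].
This gives a 21×14 integer matrix of rank 13; reducing to Smith normal form yields diagonal entries (1,1,1,1,1,1,1,1,1,1,1,1,1).

Reading off H_k = ker ∂_k / im ∂_{k+1}:

  H_1: rank ker ∂_1 − rank ∂_2 = (21 − 6) − 13 = 2, and the invariant factors of ∂_2 are all 1, so H_1 ≅ Z^2.

(K is a triangulation of the torus T^2.)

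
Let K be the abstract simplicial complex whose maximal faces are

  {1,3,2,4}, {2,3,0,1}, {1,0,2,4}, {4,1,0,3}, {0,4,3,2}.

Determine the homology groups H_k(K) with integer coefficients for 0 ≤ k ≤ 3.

We work with the vertex ordering 0 < 1 < 2 < 3 < 4. The simplices of K, each written with vertices in increasing order, are:

  0-simplices (5): [0], [1], [2], [3], [4]
  1-simplices (10): [0,1], [0,2], [0,3], [0,4], [1,2], [1,3], [1,4], [2,3], [2,4], [3,4]
  2-simplices (10): [0,1,2], [0,1,3], [0,1,4], [0,2,3], [0,2,4], [0,3,4], [1,2,3], [1,2,4], [1,3,4], [2,3,4]
  3-simplices (5): [0,1,2,3], [0,1,2,4], [0,1,3,4], [0,2,3,4], [1,2,3,4]

Hence C_0 ≅ Z^5, C_1 ≅ Z^10, C_2 ≅ Z^10, C_3 ≅ Z^5.

The boundary map ∂_1: C_1 → C_0 is given by ∂[p,q] = [q] − [p].
As a 5×10 matrix over Z this has rank 4, with invariant factors (1,1,1,1).

The boundary map ∂_2: C_2 → C_1 acts by ∂[p,q,r] = [q,r] − [p,r] + [p,q]. For instance
  ∂[0,2,3] = [2,3] − [0,3] + [0,2],
  ∂[0,3,4] = [3,4] − [0,4] + [0,3].
The resulting 10×10 matrix has rank 6, and its Smith normal form has invariant factors (1,1,1,1,1,1).

The boundary map ∂_3: C_3 → C_2 sends each 3-simplex σ to the alternating sum Σ_i (−1)^i (σ with its i-th vertex removed). For instance
  ∂[0,1,2,3] = [1,2,3] − [0,2,3] + [0,1,3] − [0,1,2],
  ∂[0,1,2,4] = [1,2,4] − [0,2,4] + [0,1,4] − [0,1,2].
As a 10×5 matrix over Z this has rank 4, with invariant factors (1,1,1,1).

Computing H_k = (kernel of ∂_k) / (image of ∂_{k+1}):

  H_0: rank C_0 − rank ∂_1 = 5 − 4 = 1, and the invariant factors of ∂_1 are all 1, so H_0 = Z.
  H_1: rank ker ∂_1 − rank ∂_2 = (10 − 4) − 6 = 0, and the invariant factors of ∂_2 are all 1, so H_1 = 0.
  H_2: rank ker ∂_2 − rank ∂_3 = (10 − 6) − 4 = 0, and the invariant factors of ∂_3 are all 1, so H_2 = 0.
  H_3: rank ker ∂_3 − rank ∂_4 = (5 − 4) − 0 = 1, and there is no ∂_4, so H_3 = Z.

As a check, the Euler characteristic is 5 − 10 + 10 − 5 = 0, which agrees with 1 − 0 + 0 − 1 = 0.
(K is a triangulation of the 3-sphere S^3.)

H_0 = Z,  H_1 = 0,  H_2 = 0,  H_3 = Z.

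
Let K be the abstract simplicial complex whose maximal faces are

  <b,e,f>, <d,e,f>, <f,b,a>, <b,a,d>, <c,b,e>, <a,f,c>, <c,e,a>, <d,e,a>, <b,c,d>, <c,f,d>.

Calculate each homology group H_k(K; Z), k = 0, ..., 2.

H_0 = Z,  H_1 = Z/2,  H_2 = 0.

We work with the vertex ordering a < b < c < d < e < f. The simplices of K, each written with vertices in increasing order, are:

  0-simplices (6): a, b, c, d, e, f
  1-simplices (15): ab, ac, ad, ae, af, bc, bd, be, bf, cd, ce, cf, de, df, ef
  2-simplices (10): abd, abf, ace, acf, ade, bcd, bce, bef, cdf, def

giving chain groups C_0 ≅ Z^6, C_1 ≅ Z^15, C_2 ≅ Z^10.

The boundary map ∂_1: C_1 → C_0 is given by ∂[p,q] = [q] − [p].
This gives a 6×15 integer matrix of rank 5; reducing to Smith normal form yields diagonal entries (1,1,1,1,1).

The boundary map ∂_2: C_2 → C_1 sends each 2-simplex [p,q,r] to [q,r] − [p,r] + [p,q]. For instance
  ∂abf = bf − af + ab,
  ∂acf = cf − af + ac.
The resulting 15×10 matrix has rank 10, and its Smith normal form has invariant factors (1,1,1,1,1,1,1,1,1,2).

Now H_k = ker ∂_k / im ∂_{k+1}, so:

  H_0: rank C_0 − rank ∂_1 = 6 − 5 = 1, and the invariant factors of ∂_1 are all 1, so H_0 = Z.
  H_1: rank ker ∂_1 − rank ∂_2 = (15 − 5) − 10 = 0, and ∂_2 has invariant factor 2 > 1, so H_1 = Z/2.
  H_2: rank ker ∂_2 − rank ∂_3 = (10 − 10) − 0 = 0, and there is no ∂_3, so H_2 = 0.

(K is a triangulation of the real projective plane RP^2.)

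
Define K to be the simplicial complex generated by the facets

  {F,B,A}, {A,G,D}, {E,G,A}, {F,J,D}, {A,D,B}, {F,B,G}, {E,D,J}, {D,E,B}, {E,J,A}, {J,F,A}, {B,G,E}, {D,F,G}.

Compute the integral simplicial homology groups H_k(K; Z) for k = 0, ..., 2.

H_0 ≅ Z,  H_1 ≅ Z/2,  H_2 = 0.

Order the vertices as A < B < D < E < F < G < J. Listing each simplex with vertices in this order, K has dimension 2 with simplices:

  0-simplices (7): A, B, D, E, F, G, J
  1-simplices (18): AB, AD, AE, AF, AG, AJ, BD, BE, BF, BG, DE, DF, DG, DJ, EG, EJ, FG, FJ
  2-simplices (12): ABD, ABF, ADG, AEG, AEJ, AFJ, BDE, BEG, BFG, DEJ, DFG, DFJ

so the chain groups are C_0 ≅ Z^7, C_1 ≅ Z^18, C_2 ≅ Z^12.

The boundary map ∂_1: C_1 → C_0 is given by ∂[p,q] = [q] − [p]. For instance
  ∂EJ = J − E.
This gives a 7×18 integer matrix of rank 6; reducing to Smith normal form yields diagonal entries (1,1,1,1,1,1).

Boundary ∂_2: C_2 → C_1 maps a triangle to the signed sum of its edges. For instance
  ∂ADG = DG − AG + AD,
  ∂ABF = BF − AF + AB.
The 18×12 boundary matrix has rank 12 and Smith normal form diag(1,1,1,1,1,1,1,1,1,1,1,2).

Now H_k = ker ∂_k / im ∂_{k+1}, so:

  H_0: rank C_0 − rank ∂_1 = 7 − 6 = 1, and the invariant factors of ∂_1 are all 1, so H_0 = Z.
  H_1: rank ker ∂_1 − rank ∂_2 = (18 − 6) − 12 = 0, and ∂_2 has invariant factor 2 > 1, so H_1 = Z/2.
  H_2: rank ker ∂_2 − rank ∂_3 = (12 − 12) − 0 = 0, and there is no ∂_3, so H_2 = 0.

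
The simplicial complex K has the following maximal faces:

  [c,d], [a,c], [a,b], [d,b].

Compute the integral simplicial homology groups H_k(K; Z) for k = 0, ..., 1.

K has 4 vertices, 4 edges.
rank ∂_0 = 0, rank ∂_1 = 3 ⇒ b_0 = 4 − 0 − 3 = 1; all invariant factors of ∂_1 are 1 so no torsion. So H_0 ≅ Z.
rank ∂_1 = 3, rank ∂_2 = 0 ⇒ b_1 = 4 − 3 − 0 = 1. So H_1 ≅ Z.

H_0 ≅ Z,  H_1 ≅ Z.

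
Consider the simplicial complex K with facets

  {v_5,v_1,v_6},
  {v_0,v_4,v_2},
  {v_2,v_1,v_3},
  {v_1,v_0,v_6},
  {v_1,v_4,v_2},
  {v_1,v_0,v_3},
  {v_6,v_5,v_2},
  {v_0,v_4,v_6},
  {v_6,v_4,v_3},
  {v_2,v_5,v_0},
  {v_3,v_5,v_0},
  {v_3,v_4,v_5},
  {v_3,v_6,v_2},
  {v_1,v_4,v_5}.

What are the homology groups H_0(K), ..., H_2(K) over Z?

H_0 ≅ Z,  H_1 ≅ Z^2,  H_2 ≅ Z.

Order the vertices as v_0 < v_1 < v_2 < v_3 < v_4 < v_5 < v_6. Listing each simplex with vertices in this order, K has dimension 2 with simplices:

  0-simplices (7): [v_0], [v_1], [v_2], [v_3], [v_4], [v_5], [v_6]
  1-simplices (21): (21 of them)
  2-simplices (14): (14 of them)

Hence C_0 ≅ Z^7, C_1 ≅ Z^21, C_2 ≅ Z^14.

Boundary ∂_1: C_1 → C_0 maps an edge to its endpoints' difference, ∂[p,q] = q − p.
The 7×21 boundary matrix has rank 6 and Smith normal form diag(1,1,1,1,1,1).

Boundary ∂_2: C_2 → C_1 acts by ∂[p,q,r] = [q,r] − [p,r] + [p,q]. For instance
  ∂[v_0,v_3,v_5] = [v_3,v_5] − [v_0,v_5] + [v_0,v_3],
  ∂[v_1,v_4,v_5] = [v_4,v_5] − [v_1,v_5] + [v_1,v_4].
As a 21×14 matrix over Z this has rank 13, with invariant factors (1,1,1,1,1,1,1,1,1,1,1,1,1).

Reading off H_k = ker ∂_k / im ∂_{k+1}:

  H_0: rank C_0 − rank ∂_1 = 7 − 6 = 1, and the invariant factors of ∂_1 are all 1, so H_0 ≅ Z.
  H_1: rank ker ∂_1 − rank ∂_2 = (21 − 6) − 13 = 2, and the invariant factors of ∂_2 are all 1, so H_1 ≅ Z^2.
  H_2: rank ker ∂_2 − rank ∂_3 = (14 − 13) − 0 = 1, and there is no ∂_3, so H_2 ≅ Z.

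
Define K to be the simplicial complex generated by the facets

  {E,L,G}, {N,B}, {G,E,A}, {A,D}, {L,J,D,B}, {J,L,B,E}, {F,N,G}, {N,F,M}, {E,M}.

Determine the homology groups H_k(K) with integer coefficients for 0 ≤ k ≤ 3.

Take the total order A < B < D < E < F < G < J < L < M < N on the vertex set. Then K (dimension 3) consists of the simplices:

  0-simplices (10): A, B, D, E, F, G, J, L, M, N
  1-simplices (21): AD, AE, AG, BD, BE, BJ, BL, BN, DJ, DL, EG, EJ, EL, EM, FG, FM, FN, GL, GN, JL, MN
  2-simplices (11): AEG, BDJ, BDL, BEJ, BEL, BJL, DJL, EGL, EJL, FGN, FMN
  3-simplices (2): BDJL, BEJL

giving chain groups C_0 ≅ Z^10, C_1 ≅ Z^21, C_2 ≅ Z^11, C_3 ≅ Z^2.

The boundary map ∂_1: C_1 → C_0 maps an edge to its endpoints' difference, ∂[p,q] = q − p.
The resulting 10×21 matrix has rank 9, and its Smith normal form has invariant factors (1,1,1,1,1,1,1,1,1).

The boundary map ∂_2: C_2 → C_1 acts by ∂[p,q,r] = [q,r] − [p,r] + [p,q]. For instance
  ∂DJL = JL − DL + DJ,
  ∂EJL = JL − EL + EJ.
This gives a 21×11 integer matrix of rank 9; reducing to Smith normal form yields diagonal entries (1,1,1,1,1,1,1,1,1).

∂_3: C_3 → C_2 sends each 3-simplex σ to the alternating sum Σ_i (−1)^i (σ with its i-th vertex removed). For instance
  ∂BEJL = EJL − BJL + BEL − BEJ,
  ∂BDJL = DJL − BJL + BDL − BDJ.
This gives a 11×2 integer matrix of rank 2; reducing to Smith normal form yields diagonal entries (1,1).

Computing H_k = (kernel of ∂_k) / (image of ∂_{k+1}):

  H_0: rank C_0 − rank ∂_1 = 10 − 9 = 1, and the invariant factors of ∂_1 are all 1, so H_0 = Z.
  H_1: rank ker ∂_1 − rank ∂_2 = (21 − 9) − 9 = 3, and the invariant factors of ∂_2 are all 1, so H_1 = Z^3.
  H_2: rank ker ∂_2 − rank ∂_3 = (11 − 9) − 2 = 0, and the invariant factors of ∂_3 are all 1, so H_2 = 0.
  H_3: rank ker ∂_3 − rank ∂_4 = (2 − 2) − 0 = 0, and there is no ∂_4, so H_3 = 0.

H_0 ≅ Z,  H_1 ≅ Z^3,  H_2 = 0,  H_3 = 0.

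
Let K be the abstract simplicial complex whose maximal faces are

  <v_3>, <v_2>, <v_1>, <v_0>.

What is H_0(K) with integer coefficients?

H_0 ≅ Z^4.

Order the vertices as v_0 < v_1 < v_2 < v_3. Listing each simplex with vertices in this order, K has dimension 0 with simplices:

  0-simplices (4): [v_0], [v_1], [v_2], [v_3]

Hence C_0 ≅ Z^4.

Now H_k = ker ∂_k / im ∂_{k+1}, so:

  H_0: rank C_0 − rank ∂_1 = 4 − 0 = 4, and there is no ∂_1, so H_0 ≅ Z^4.

(K is a triangulation of a set of 4 points.)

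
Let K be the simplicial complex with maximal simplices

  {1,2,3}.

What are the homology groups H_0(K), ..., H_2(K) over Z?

H_0 = Z,  H_1 = 0,  H_2 = 0.

Fix the vertex order 1 < 2 < 3 and write every simplex with vertices in increasing order. Then dim K = 2 and the simplices of K are:

  0-simplices (3): [1], [2], [3]
  1-simplices (3): [1,2], [1,3], [2,3]
  2-simplices (1): [1,2,3]

Hence C_0 ≅ Z^3, C_1 ≅ Z^3, C_2 ≅ Z^1.

Boundary ∂_1: C_1 → C_0 maps an edge to its endpoints' difference, ∂[p,q] = q − p.
The 3×3 boundary matrix has rank 2 and Smith normal form diag(1,1).

Boundary ∂_2: C_2 → C_1 acts by ∂[p,q,r] = [q,r] − [p,r] + [p,q]. For instance
  ∂[1,2,3] = [2,3] − [1,3] + [1,2].
As a 3×1 matrix over Z this has rank 1, with invariant factors (1).

Reading off H_k = ker ∂_k / im ∂_{k+1}:

  H_0: rank C_0 − rank ∂_1 = 3 − 2 = 1, and the invariant factors of ∂_1 are all 1, so H_0 = Z.
  H_1: rank ker ∂_1 − rank ∂_2 = (3 − 2) − 1 = 0, and the invariant factors of ∂_2 are all 1, so H_1 = 0.
  H_2: rank ker ∂_2 − rank ∂_3 = (1 − 1) − 0 = 0, and there is no ∂_3, so H_2 = 0.

(K is a triangulation of the 2-simplex.)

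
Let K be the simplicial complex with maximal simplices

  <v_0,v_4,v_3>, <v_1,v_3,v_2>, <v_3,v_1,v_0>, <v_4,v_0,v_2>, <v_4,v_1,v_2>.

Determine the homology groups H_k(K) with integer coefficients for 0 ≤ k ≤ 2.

K has 5 vertices, 10 edges, 5 triangles.
rank ∂_0 = 0, rank ∂_1 = 4 ⇒ b_0 = 5 − 0 − 4 = 1; all invariant factors of ∂_1 are 1 so no torsion. So H_0 ≅ Z.
rank ∂_1 = 4, rank ∂_2 = 5 ⇒ b_1 = 10 − 4 − 5 = 1; all invariant factors of ∂_2 are 1 so no torsion. So H_1 ≅ Z.
rank ∂_2 = 5, rank ∂_3 = 0 ⇒ b_2 = 5 − 5 − 0 = 0. So H_2 ≅ 0.

H_0 = Z,  H_1 = Z,  H_2 = 0.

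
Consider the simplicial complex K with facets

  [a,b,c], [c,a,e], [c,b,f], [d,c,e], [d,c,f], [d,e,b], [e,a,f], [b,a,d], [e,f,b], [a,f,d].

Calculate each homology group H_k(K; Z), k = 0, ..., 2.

H_0 = Z,  H_1 = Z_2,  H_2 = 0.

K has 6 vertices, 15 edges, 10 triangles.
rank ∂_0 = 0, rank ∂_1 = 5 ⇒ b_0 = 6 − 0 − 5 = 1; all invariant factors of ∂_1 are 1 so no torsion. So H_0 = Z.
rank ∂_1 = 5, rank ∂_2 = 10 ⇒ b_1 = 15 − 5 − 10 = 0; ∂_2 has invariant factor(s) [2] giving torsion. So H_1 = Z_2.
rank ∂_2 = 10, rank ∂_3 = 0 ⇒ b_2 = 10 − 10 − 0 = 0. So H_2 = 0.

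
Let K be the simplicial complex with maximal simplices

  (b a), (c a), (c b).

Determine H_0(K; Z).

We work with the vertex ordering a < b < c. The simplices of K, each written with vertices in increasing order, are:

  0-simplices (3): a, b, c
  1-simplices (3): ab, ac, bc

giving chain groups C_0 ≅ Z^3, C_1 ≅ Z^3.

Boundary ∂_1: C_1 → C_0 sends each edge [p,q] (with p < q) to q − p. For instance
  ∂ab = b − a.
As a 3×3 matrix over Z this has rank 2, with invariant factors (1,1).

Now H_k = ker ∂_k / im ∂_{k+1}, so:

  H_0: rank C_0 − rank ∂_1 = 3 − 2 = 1, and the invariant factors of ∂_1 are all 1, so H_0 ≅ Z.

(K is a triangulation of the circle S^1.)

H_0 = Z.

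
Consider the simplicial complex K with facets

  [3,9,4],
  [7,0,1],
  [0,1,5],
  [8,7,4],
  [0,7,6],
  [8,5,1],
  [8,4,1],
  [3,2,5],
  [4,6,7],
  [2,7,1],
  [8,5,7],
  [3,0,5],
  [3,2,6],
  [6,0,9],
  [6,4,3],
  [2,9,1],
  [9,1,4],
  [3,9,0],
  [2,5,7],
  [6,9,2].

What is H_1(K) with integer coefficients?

H_1 = Z × Z/2.

Order the vertices as 0 < 1 < 2 < 3 < 4 < 5 < 6 < 7 < 8 < 9. Listing each simplex with vertices in this order, K has dimension 2 with simplices:

  0-simplices (10): [0], [1], [2], [3], [4], [5], [6], [7], [8], [9]
  1-simplices (30): (30 of them)
  2-simplices (20): (20 of them)

Hence C_0 ≅ Z^10, C_1 ≅ Z^30, C_2 ≅ Z^20.

Boundary ∂_1: C_1 → C_0 sends each edge [p,q] (with p < q) to q − p. For instance
  ∂[0,3] = [3] − [0].
The 10×30 boundary matrix has rank 9 and Smith normal form diag(1,1,1,1,1,1,1,1,1).

Boundary ∂_2: C_2 → C_1 maps a triangle to the signed sum of its edges. For instance
  ∂[1,4,8] = [4,8] − [1,8] + [1,4],
  ∂[1,5,8] = [5,8] − [1,8] + [1,5].
The 30×20 boundary matrix has rank 20 and Smith normal form diag(1,1,1,1,1,1,1,1,1,1,1,1,1,1,1,1,1,1,1,2).

From H_k ≅ ker(∂_k) / im(∂_{k+1}) we obtain:

  H_1: rank ker ∂_1 − rank ∂_2 = (30 − 9) − 20 = 1, and ∂_2 has invariant factor 2 > 1, so H_1 = Z × Z/2.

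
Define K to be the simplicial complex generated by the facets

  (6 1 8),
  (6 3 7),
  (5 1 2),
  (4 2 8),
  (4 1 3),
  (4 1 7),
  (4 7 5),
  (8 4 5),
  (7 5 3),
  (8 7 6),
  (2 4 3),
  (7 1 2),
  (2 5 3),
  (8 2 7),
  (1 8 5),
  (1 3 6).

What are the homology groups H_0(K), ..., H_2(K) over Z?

Take the total order 1 < 2 < 3 < 4 < 5 < 6 < 7 < 8 on the vertex set. Then K (dimension 2) consists of the simplices:

  0-simplices (8): [1], [2], [3], [4], [5], [6], [7], [8]
  1-simplices (24): (24 of them)
  2-simplices (16): [1,2,5], [1,2,7], [1,3,4], [1,3,6], [1,4,7], [1,5,8], [1,6,8], [2,3,4], [2,3,5], [2,4,8], [2,7,8], [3,5,7], [3,6,7], [4,5,7], [4,5,8], [6,7,8]

Hence C_0 ≅ Z^8, C_1 ≅ Z^24, C_2 ≅ Z^16.

∂_1: C_1 → C_0 sends each edge [p,q] (with p < q) to q − p. For instance
  ∂[4,8] = [8] − [4].
The 8×24 boundary matrix has rank 7 and Smith normal form diag(1,1,1,1,1,1,1).

The boundary map ∂_2: C_2 → C_1 maps a triangle to the signed sum of its edges. For instance
  ∂[3,6,7] = [6,7] − [3,7] + [3,6],
  ∂[3,5,7] = [5,7] − [3,7] + [3,5].
This gives a 24×16 integer matrix of rank 15; reducing to Smith normal form yields diagonal entries (1,1,1,1,1,1,1,1,1,1,1,1,1,1,1).

Computing H_k = (kernel of ∂_k) / (image of ∂_{k+1}):

  H_0: rank C_0 − rank ∂_1 = 8 − 7 = 1, and the invariant factors of ∂_1 are all 1, so H_0 ≅ Z.
  H_1: rank ker ∂_1 − rank ∂_2 = (24 − 7) − 15 = 2, and the invariant factors of ∂_2 are all 1, so H_1 ≅ Z^2.
  H_2: rank ker ∂_2 − rank ∂_3 = (16 − 15) − 0 = 1, and there is no ∂_3, so H_2 ≅ Z.

(K is a triangulation of the torus T^2.)

H_0 ≅ Z,  H_1 ≅ Z^2,  H_2 ≅ Z.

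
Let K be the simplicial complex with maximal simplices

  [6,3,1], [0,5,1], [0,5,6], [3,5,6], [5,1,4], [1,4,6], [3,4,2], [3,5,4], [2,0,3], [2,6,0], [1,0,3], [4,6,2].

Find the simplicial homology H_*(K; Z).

We work with the vertex ordering 0 < 1 < 2 < 3 < 4 < 5 < 6. The simplices of K, each written with vertices in increasing order, are:

  0-simplices (7): [0], [1], [2], [3], [4], [5], [6]
  1-simplices (18): [0,1], [0,2], [0,3], [0,5], [0,6], [1,3], [1,4], [1,5], [1,6], [2,3], [2,4], [2,6], [3,4], [3,5], [3,6], [4,5], [4,6], [5,6]
  2-simplices (12): [0,1,3], [0,1,5], [0,2,3], [0,2,6], [0,5,6], [1,3,6], [1,4,5], [1,4,6], [2,3,4], [2,4,6], [3,4,5], [3,5,6]

giving chain groups C_0 ≅ Z^7, C_1 ≅ Z^18, C_2 ≅ Z^12.

∂_1: C_1 → C_0 is given by ∂[p,q] = [q] − [p].
This gives a 7×18 integer matrix of rank 6; reducing to Smith normal form yields diagonal entries (1,1,1,1,1,1).

The boundary map ∂_2: C_2 → C_1 sends each 2-simplex [p,q,r] to [q,r] − [p,r] + [p,q]. For instance
  ∂[0,2,6] = [2,6] − [0,6] + [0,2],
  ∂[0,1,3] = [1,3] − [0,3] + [0,1].
The 18×12 boundary matrix has rank 12 and Smith normal form diag(1,1,1,1,1,1,1,1,1,1,1,2).

Reading off H_k = ker ∂_k / im ∂_{k+1}:

  H_0: rank C_0 − rank ∂_1 = 7 − 6 = 1, and the invariant factors of ∂_1 are all 1, so H_0 = Z.
  H_1: rank ker ∂_1 − rank ∂_2 = (18 − 6) − 12 = 0, and ∂_2 has invariant factor 2 > 1, so H_1 = Z/2.
  H_2: rank ker ∂_2 − rank ∂_3 = (12 − 12) − 0 = 0, and there is no ∂_3, so H_2 = 0.

As a check, the Euler characteristic is 7 − 18 + 12 = 1, which agrees with 1 − 0 + 0 = 1.

H_0 ≅ Z,  H_1 ≅ Z/2,  H_2 = 0.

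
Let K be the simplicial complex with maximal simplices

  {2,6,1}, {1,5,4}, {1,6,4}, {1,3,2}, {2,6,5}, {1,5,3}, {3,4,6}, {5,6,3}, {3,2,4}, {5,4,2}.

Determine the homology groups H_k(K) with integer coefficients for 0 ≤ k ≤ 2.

Order the vertices as 1 < 2 < 3 < 4 < 5 < 6. Listing each simplex with vertices in this order, K has dimension 2 with simplices:

  0-simplices (6): [1], [2], [3], [4], [5], [6]
  1-simplices (15): [1,2], [1,3], [1,4], [1,5], [1,6], [2,3], [2,4], [2,5], [2,6], [3,4], [3,5], [3,6], [4,5], [4,6], [5,6]
  2-simplices (10): [1,2,3], [1,2,6], [1,3,5], [1,4,5], [1,4,6], [2,3,4], [2,4,5], [2,5,6], [3,4,6], [3,5,6]

giving chain groups C_0 ≅ Z^6, C_1 ≅ Z^15, C_2 ≅ Z^10.

Boundary ∂_1: C_1 → C_0 sends each edge [p,q] (with p < q) to q − p. For instance
  ∂[4,6] = [6] − [4].
The resulting 6×15 matrix has rank 5, and its Smith normal form has invariant factors (1,1,1,1,1).

∂_2: C_2 → C_1 acts by ∂[p,q,r] = [q,r] − [p,r] + [p,q]. For instance
  ∂[3,4,6] = [4,6] − [3,6] + [3,4],
  ∂[2,4,5] = [4,5] − [2,5] + [2,4].
This gives a 15×10 integer matrix of rank 10; reducing to Smith normal form yields diagonal entries (1,1,1,1,1,1,1,1,1,2).

Reading off H_k = ker ∂_k / im ∂_{k+1}:

  H_0: rank C_0 − rank ∂_1 = 6 − 5 = 1, and the invariant factors of ∂_1 are all 1, so H_0 = Z.
  H_1: rank ker ∂_1 − rank ∂_2 = (15 − 5) − 10 = 0, and ∂_2 has invariant factor 2 > 1, so H_1 = Z/2Z.
  H_2: rank ker ∂_2 − rank ∂_3 = (10 − 10) − 0 = 0, and there is no ∂_3, so H_2 = 0.

As a check, the Euler characteristic is 6 − 15 + 10 = 1, which agrees with 1 − 0 + 0 = 1.
(K is a triangulation of the real projective plane RP^2.)

H_0 = Z,  H_1 = Z/2Z,  H_2 = 0.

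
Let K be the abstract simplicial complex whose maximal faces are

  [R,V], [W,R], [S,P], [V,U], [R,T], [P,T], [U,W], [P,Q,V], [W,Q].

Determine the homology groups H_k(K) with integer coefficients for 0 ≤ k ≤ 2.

H_0 = Z,  H_1 = Z^3,  H_2 = 0.

Fix the vertex order P < Q < R < S < T < U < V < W and write every simplex with vertices in increasing order. Then dim K = 2 and the simplices of K are:

  0-simplices (8): P, Q, R, S, T, U, V, W
  1-simplices (11): PQ, PS, PT, PV, QV, QW, RT, RV, RW, UV, UW
  2-simplices (1): PQV

giving chain groups C_0 ≅ Z^8, C_1 ≅ Z^11, C_2 ≅ Z^1.

Boundary ∂_1: C_1 → C_0 is given by ∂[p,q] = [q] − [p].
As a 8×11 matrix over Z this has rank 7, with invariant factors (1,1,1,1,1,1,1).

The boundary map ∂_2: C_2 → C_1 acts by ∂[p,q,r] = [q,r] − [p,r] + [p,q]. For instance
  ∂PQV = QV − PV + PQ.
The resulting 11×1 matrix has rank 1, and its Smith normal form has invariant factors (1).

Computing H_k = (kernel of ∂_k) / (image of ∂_{k+1}):

  H_0: rank C_0 − rank ∂_1 = 8 − 7 = 1, and the invariant factors of ∂_1 are all 1, so H_0 = Z.
  H_1: rank ker ∂_1 − rank ∂_2 = (11 − 7) − 1 = 3, and the invariant factors of ∂_2 are all 1, so H_1 = Z^3.
  H_2: rank ker ∂_2 − rank ∂_3 = (1 − 1) − 0 = 0, and there is no ∂_3, so H_2 = 0.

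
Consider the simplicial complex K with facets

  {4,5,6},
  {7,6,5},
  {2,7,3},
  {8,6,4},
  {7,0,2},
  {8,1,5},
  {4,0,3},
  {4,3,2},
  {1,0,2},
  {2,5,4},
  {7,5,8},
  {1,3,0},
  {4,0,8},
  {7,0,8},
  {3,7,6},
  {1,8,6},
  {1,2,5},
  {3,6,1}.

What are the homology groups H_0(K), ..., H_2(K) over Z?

We work with the vertex ordering 0 < 1 < 2 < 3 < 4 < 5 < 6 < 7 < 8. The simplices of K, each written with vertices in increasing order, are:

  0-simplices (9): [0], [1], [2], [3], [4], [5], [6], [7], [8]
  1-simplices (27): (27 of them)
  2-simplices (18): [0,1,2], [0,1,3], [0,2,7], [0,3,4], [0,4,8], [0,7,8], [1,2,5], [1,3,6], [1,5,8], [1,6,8], [2,3,4], [2,3,7], [2,4,5], [3,6,7], [4,5,6], [4,6,8], [5,6,7], [5,7,8]

Hence C_0 ≅ Z^9, C_1 ≅ Z^27, C_2 ≅ Z^18.

Boundary ∂_1: C_1 → C_0 maps an edge to its endpoints' difference, ∂[p,q] = q − p. For instance
  ∂[6,7] = [7] − [6].
As a 9×27 matrix over Z this has rank 8, with invariant factors (1,1,1,1,1,1,1,1).

Boundary ∂_2: C_2 → C_1 sends each 2-simplex [p,q,r] to [q,r] − [p,r] + [p,q]. For instance
  ∂[0,4,8] = [4,8] − [0,8] + [0,4],
  ∂[1,3,6] = [3,6] − [1,6] + [1,3].
This gives a 27×18 integer matrix of rank 18; reducing to Smith normal form yields diagonal entries (1,1,1,1,1,1,1,1,1,1,1,1,1,1,1,1,1,2).

Computing H_k = (kernel of ∂_k) / (image of ∂_{k+1}):

  H_0: rank C_0 − rank ∂_1 = 9 − 8 = 1, and the invariant factors of ∂_1 are all 1, so H_0 = Z.
  H_1: rank ker ∂_1 − rank ∂_2 = (27 − 8) − 18 = 1, and ∂_2 has invariant factor 2 > 1, so H_1 = Z ⊕ Z/2.
  H_2: rank ker ∂_2 − rank ∂_3 = (18 − 18) − 0 = 0, and there is no ∂_3, so H_2 = 0.

H_0 = Z,  H_1 = Z ⊕ Z/2,  H_2 = 0.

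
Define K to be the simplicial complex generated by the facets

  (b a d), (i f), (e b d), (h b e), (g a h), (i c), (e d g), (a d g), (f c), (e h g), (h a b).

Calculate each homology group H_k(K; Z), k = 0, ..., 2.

H_0 ≅ Z^2,  H_1 ≅ Z,  H_2 ≅ Z.

Take the total order a < b < c < d < e < f < g < h < i on the vertex set. Then K (dimension 2) consists of the simplices:

  0-simplices (9): a, b, c, d, e, f, g, h, i
  1-simplices (15): ab, ad, ag, ah, bd, be, bh, cf, ci, de, dg, eg, eh, fi, gh
  2-simplices (8): abd, abh, adg, agh, bde, beh, deg, egh

Hence C_0 ≅ Z^9, C_1 ≅ Z^15, C_2 ≅ Z^8.

The boundary map ∂_1: C_1 → C_0 maps an edge to its endpoints' difference, ∂[p,q] = q − p. For instance
  ∂ag = g − a.
This gives a 9×15 integer matrix of rank 7; reducing to Smith normal form yields diagonal entries (1,1,1,1,1,1,1).

∂_2: C_2 → C_1 acts by ∂[p,q,r] = [q,r] − [p,r] + [p,q]. For instance
  ∂bde = de − be + bd,
  ∂abh = bh − ah + ab.
The 15×8 boundary matrix has rank 7 and Smith normal form diag(1,1,1,1,1,1,1).

Computing H_k = (kernel of ∂_k) / (image of ∂_{k+1}):

  H_0: rank C_0 − rank ∂_1 = 9 − 7 = 2, and the invariant factors of ∂_1 are all 1, so H_0 = Z^2.
  H_1: rank ker ∂_1 − rank ∂_2 = (15 − 7) − 7 = 1, and the invariant factors of ∂_2 are all 1, so H_1 = Z.
  H_2: rank ker ∂_2 − rank ∂_3 = (8 − 7) − 0 = 1, and there is no ∂_3, so H_2 = Z.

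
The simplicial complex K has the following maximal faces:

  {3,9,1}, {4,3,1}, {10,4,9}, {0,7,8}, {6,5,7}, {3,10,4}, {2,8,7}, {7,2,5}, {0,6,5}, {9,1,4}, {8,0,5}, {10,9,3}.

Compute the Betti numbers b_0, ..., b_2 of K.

Take the total order 0 < 1 < 2 < 3 < 4 < 5 < 6 < 7 < 8 < 9 < 10 on the vertex set. Then K (dimension 2) consists of the simplices:

  0-simplices (11): [0], [1], [2], [3], [4], [5], [6], [7], [8], [9], [10]
  1-simplices (21): [0,5], [0,6], [0,7], [0,8], [1,3], [1,4], [1,9], [2,5], [2,7], [2,8], [3,4], [3,9], [3,10], [4,9], [4,10], [5,6], [5,7], [5,8], [6,7], [7,8], [9,10]
  2-simplices (12): [0,5,6], [0,5,8], [0,7,8], [1,3,4], [1,3,9], [1,4,9], [2,5,7], [2,7,8], [3,4,10], [3,9,10], [4,9,10], [5,6,7]

so the chain groups are C_0 ≅ Z^11, C_1 ≅ Z^21, C_2 ≅ Z^12.

The boundary map ∂_1: C_1 → C_0 maps an edge to its endpoints' difference, ∂[p,q] = q − p. For instance
  ∂[2,7] = [7] − [2].
As a 11×21 matrix over Z this has rank 9, with invariant factors (1,1,1,1,1,1,1,1,1).

∂_2: C_2 → C_1 acts by ∂[p,q,r] = [q,r] − [p,r] + [p,q]. For instance
  ∂[2,7,8] = [7,8] − [2,8] + [2,7],
  ∂[0,7,8] = [7,8] − [0,8] + [0,7].
The 21×12 boundary matrix has rank 11 and Smith normal form diag(1,1,1,1,1,1,1,1,1,1,1).

Reading off H_k = ker ∂_k / im ∂_{k+1}:

  H_0: rank C_0 − rank ∂_1 = 11 − 9 = 2, and the invariant factors of ∂_1 are all 1, so H_0 ≅ Z^2.
  H_1: rank ker ∂_1 − rank ∂_2 = (21 − 9) − 11 = 1, and the invariant factors of ∂_2 are all 1, so H_1 ≅ Z.
  H_2: rank ker ∂_2 − rank ∂_3 = (12 − 11) − 0 = 1, and there is no ∂_3, so H_2 ≅ Z.

Hence the Betti numbers are b_0 = 2, b_1 = 1, b_2 = 1.

b_0 = 2, b_1 = 1, b_2 = 1.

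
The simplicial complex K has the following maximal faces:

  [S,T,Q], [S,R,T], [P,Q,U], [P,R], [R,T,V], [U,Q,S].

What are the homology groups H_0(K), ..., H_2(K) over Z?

Order the vertices as P < Q < R < S < T < U < V. Listing each simplex with vertices in this order, K has dimension 2 with simplices:

  0-simplices (7): P, Q, R, S, T, U, V
  1-simplices (12): PQ, PR, PU, QS, QT, QU, RS, RT, RV, ST, SU, TV
  2-simplices (5): PQU, QST, QSU, RST, RTV

Hence C_0 ≅ Z^7, C_1 ≅ Z^12, C_2 ≅ Z^5.

∂_1: C_1 → C_0 sends each edge [p,q] (with p < q) to q − p. For instance
  ∂RS = S − R.
This gives a 7×12 integer matrix of rank 6; reducing to Smith normal form yields diagonal entries (1,1,1,1,1,1).

∂_2: C_2 → C_1 acts by ∂[p,q,r] = [q,r] − [p,r] + [p,q]. For instance
  ∂PQU = QU − PU + PQ,
  ∂QSU = SU − QU + QS.
This gives a 12×5 integer matrix of rank 5; reducing to Smith normal form yields diagonal entries (1,1,1,1,1).

Computing H_k = (kernel of ∂_k) / (image of ∂_{k+1}):

  H_0: rank C_0 − rank ∂_1 = 7 − 6 = 1, and the invariant factors of ∂_1 are all 1, so H_0 ≅ Z.
  H_1: rank ker ∂_1 − rank ∂_2 = (12 − 6) − 5 = 1, and the invariant factors of ∂_2 are all 1, so H_1 ≅ Z.
  H_2: rank ker ∂_2 − rank ∂_3 = (5 − 5) − 0 = 0, and there is no ∂_3, so H_2 ≅ 0.

As a check, the Euler characteristic is 7 − 12 + 5 = 0, which agrees with 1 − 1 + 0 = 0.

H_0 = Z,  H_1 = Z,  H_2 = 0.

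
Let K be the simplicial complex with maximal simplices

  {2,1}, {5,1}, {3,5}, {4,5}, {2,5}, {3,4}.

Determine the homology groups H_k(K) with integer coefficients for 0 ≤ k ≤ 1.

Order the vertices as 1 < 2 < 3 < 4 < 5. Listing each simplex with vertices in this order, K has dimension 1 with simplices:

  0-simplices (5): [1], [2], [3], [4], [5]
  1-simplices (6): [1,2], [1,5], [2,5], [3,4], [3,5], [4,5]

giving chain groups C_0 ≅ Z^5, C_1 ≅ Z^6.

The boundary map ∂_1: C_1 → C_0 maps an edge to its endpoints' difference, ∂[p,q] = q − p.
As a 5×6 matrix over Z this has rank 4, with invariant factors (1,1,1,1).

Computing H_k = (kernel of ∂_k) / (image of ∂_{k+1}):

  H_0: rank C_0 − rank ∂_1 = 5 − 4 = 1, and the invariant factors of ∂_1 are all 1, so H_0 = Z.
  H_1: rank ker ∂_1 − rank ∂_2 = (6 − 4) − 0 = 2, and there is no ∂_2, so H_1 = Z^2.

H_0 ≅ Z,  H_1 ≅ Z^2.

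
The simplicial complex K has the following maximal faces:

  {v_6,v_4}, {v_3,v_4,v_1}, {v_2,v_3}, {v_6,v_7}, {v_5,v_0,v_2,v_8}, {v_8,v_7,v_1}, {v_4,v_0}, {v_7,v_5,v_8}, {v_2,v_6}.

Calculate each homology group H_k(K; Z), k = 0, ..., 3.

H_0 = Z,  H_1 = Z^4,  H_2 = 0,  H_3 = 0.

Order the vertices as v_0 < v_1 < v_2 < v_3 < v_4 < v_5 < v_6 < v_7 < v_8. Listing each simplex with vertices in this order, K has dimension 3 with simplices:

  0-simplices (9): [v_0], [v_1], [v_2], [v_3], [v_4], [v_5], [v_6], [v_7], [v_8]
  1-simplices (18): (18 of them)
  2-simplices (7): [v_0,v_2,v_5], [v_0,v_2,v_8], [v_0,v_5,v_8], [v_1,v_3,v_4], [v_1,v_7,v_8], [v_2,v_5,v_8], [v_5,v_7,v_8]
  3-simplices (1): [v_0,v_2,v_5,v_8]

giving chain groups C_0 ≅ Z^9, C_1 ≅ Z^18, C_2 ≅ Z^7, C_3 ≅ Z^1.

The boundary map ∂_1: C_1 → C_0 maps an edge to its endpoints' difference, ∂[p,q] = q − p. For instance
  ∂[v_1,v_4] = [v_4] − [v_1].
The resulting 9×18 matrix has rank 8, and its Smith normal form has invariant factors (1,1,1,1,1,1,1,1).

Boundary ∂_2: C_2 → C_1 acts by ∂[p,q,r] = [q,r] − [p,r] + [p,q]. For instance
  ∂[v_1,v_7,v_8] = [v_7,v_8] − [v_1,v_8] + [v_1,v_7],
  ∂[v_5,v_7,v_8] = [v_7,v_8] − [v_5,v_8] + [v_5,v_7].
The resulting 18×7 matrix has rank 6, and its Smith normal form has invariant factors (1,1,1,1,1,1).

Boundary ∂_3: C_3 → C_2 sends each 3-simplex σ to the alternating sum Σ_i (−1)^i (σ with its i-th vertex removed). For instance
  ∂[v_0,v_2,v_5,v_8] = [v_2,v_5,v_8] − [v_0,v_5,v_8] + [v_0,v_2,v_8] − [v_0,v_2,v_5].
The resulting 7×1 matrix has rank 1, and its Smith normal form has invariant factors (1).

From H_k ≅ ker(∂_k) / im(∂_{k+1}) we obtain:

  H_0: rank C_0 − rank ∂_1 = 9 − 8 = 1, and the invariant factors of ∂_1 are all 1, so H_0 ≅ Z.
  H_1: rank ker ∂_1 − rank ∂_2 = (18 − 8) − 6 = 4, and the invariant factors of ∂_2 are all 1, so H_1 ≅ Z^4.
  H_2: rank ker ∂_2 − rank ∂_3 = (7 − 6) − 1 = 0, and the invariant factors of ∂_3 are all 1, so H_2 ≅ 0.
  H_3: rank ker ∂_3 − rank ∂_4 = (1 − 1) − 0 = 0, and there is no ∂_4, so H_3 ≅ 0.

As a check, the Euler characteristic is 9 − 18 + 7 − 1 = -3, which agrees with 1 − 4 + 0 − 0 = -3.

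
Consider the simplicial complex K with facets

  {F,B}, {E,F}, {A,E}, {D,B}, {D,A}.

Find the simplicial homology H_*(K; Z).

H_0 = Z,  H_1 = Z.

Order the vertices as A < B < D < E < F. Listing each simplex with vertices in this order, K has dimension 1 with simplices:

  0-simplices (5): A, B, D, E, F
  1-simplices (5): AD, AE, BD, BF, EF

Hence C_0 ≅ Z^5, C_1 ≅ Z^5.

∂_1: C_1 → C_0 maps an edge to its endpoints' difference, ∂[p,q] = q − p. For instance
  ∂AE = E − A.
This gives a 5×5 integer matrix of rank 4; reducing to Smith normal form yields diagonal entries (1,1,1,1).

Now H_k = ker ∂_k / im ∂_{k+1}, so:

  H_0: rank C_0 − rank ∂_1 = 5 − 4 = 1, and the invariant factors of ∂_1 are all 1, so H_0 = Z.
  H_1: rank ker ∂_1 − rank ∂_2 = (5 − 4) − 0 = 1, and there is no ∂_2, so H_1 = Z.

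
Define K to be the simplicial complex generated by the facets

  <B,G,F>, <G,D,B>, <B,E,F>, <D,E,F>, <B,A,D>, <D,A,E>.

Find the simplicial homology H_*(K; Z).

H_0 ≅ Z,  H_1 ≅ Z,  H_2 = 0.

We work with the vertex ordering A < B < D < E < F < G. The simplices of K, each written with vertices in increasing order, are:

  0-simplices (6): A, B, D, E, F, G
  1-simplices (12): AB, AD, AE, BD, BE, BF, BG, DE, DF, DG, EF, FG
  2-simplices (6): ABD, ADE, BDG, BEF, BFG, DEF

giving chain groups C_0 ≅ Z^6, C_1 ≅ Z^12, C_2 ≅ Z^6.

The boundary map ∂_1: C_1 → C_0 sends each edge [p,q] (with p < q) to q − p.
The resulting 6×12 matrix has rank 5, and its Smith normal form has invariant factors (1,1,1,1,1).

The boundary map ∂_2: C_2 → C_1 sends each 2-simplex [p,q,r] to [q,r] − [p,r] + [p,q]. For instance
  ∂ABD = BD − AD + AB,
  ∂ADE = DE − AE + AD.
This gives a 12×6 integer matrix of rank 6; reducing to Smith normal form yields diagonal entries (1,1,1,1,1,1).

From H_k ≅ ker(∂_k) / im(∂_{k+1}) we obtain:

  H_0: rank C_0 − rank ∂_1 = 6 − 5 = 1, and the invariant factors of ∂_1 are all 1, so H_0 ≅ Z.
  H_1: rank ker ∂_1 − rank ∂_2 = (12 − 5) − 6 = 1, and the invariant factors of ∂_2 are all 1, so H_1 ≅ Z.
  H_2: rank ker ∂_2 − rank ∂_3 = (6 − 6) − 0 = 0, and there is no ∂_3, so H_2 ≅ 0.

As a check, the Euler characteristic is 6 − 12 + 6 = 0, which agrees with 1 − 1 + 0 = 0.
(K is a triangulation of the cylinder S^1 x I.)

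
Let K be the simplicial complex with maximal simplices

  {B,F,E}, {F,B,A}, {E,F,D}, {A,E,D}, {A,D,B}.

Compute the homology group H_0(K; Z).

Take the total order A < B < D < E < F on the vertex set. Then K (dimension 2) consists of the simplices:

  0-simplices (5): A, B, D, E, F
  1-simplices (10): AB, AD, AE, AF, BD, BE, BF, DE, DF, EF
  2-simplices (5): ABD, ABF, ADE, BEF, DEF

Hence C_0 ≅ Z^5, C_1 ≅ Z^10, C_2 ≅ Z^5.

∂_1: C_1 → C_0 sends each edge [p,q] (with p < q) to q − p. For instance
  ∂BD = D − B.
As a 5×10 matrix over Z this has rank 4, with invariant factors (1,1,1,1).

∂_2: C_2 → C_1 sends each 2-simplex [p,q,r] to [q,r] − [p,r] + [p,q]. For instance
  ∂ABF = BF − AF + AB,
  ∂DEF = EF − DF + DE.
As a 10×5 matrix over Z this has rank 5, with invariant factors (1,1,1,1,1).

Reading off H_k = ker ∂_k / im ∂_{k+1}:

  H_0: rank C_0 − rank ∂_1 = 5 − 4 = 1, and the invariant factors of ∂_1 are all 1, so H_0 = Z.

H_0 ≅ Z.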